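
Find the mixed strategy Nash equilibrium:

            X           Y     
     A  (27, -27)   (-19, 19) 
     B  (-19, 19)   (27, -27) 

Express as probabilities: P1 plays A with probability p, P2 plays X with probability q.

p = 0.5, q = 0.5

Work:
Find probabilities that make opponent indifferent:
P2 chooses q to make P1 indifferent between A and B
P1 chooses p to make P2 indifferent between X and Y
Mixed NE: P1 plays (A: 0.5, B: 0.5), P2 plays (X: 0.5, Y: 0.5)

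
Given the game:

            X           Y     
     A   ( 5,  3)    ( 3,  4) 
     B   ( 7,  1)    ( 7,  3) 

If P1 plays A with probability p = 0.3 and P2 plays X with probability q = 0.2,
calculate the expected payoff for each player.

E[P1] = 5.92, E[P2] = 2.96

Work:
E[P1] = p·q·π₁(A,X) + p·(1-q)·π₁(A,Y) + (1-p)·q·π₁(B,X) + (1-p)·(1-q)·π₁(B,Y)
= 0.3·0.2·5 + 0.3·0.8·3 + 0.7·0.2·7 + 0.7·0.8·7
= 5.92

E[P2] = 2.96 (similar calculation)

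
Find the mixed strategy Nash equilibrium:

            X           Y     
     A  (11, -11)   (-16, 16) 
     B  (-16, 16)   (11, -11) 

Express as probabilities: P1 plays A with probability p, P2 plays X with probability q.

p = 0.5, q = 0.5

Work:
Find probabilities that make opponent indifferent:
P2 chooses q to make P1 indifferent between A and B
P1 chooses p to make P2 indifferent between X and Y
Mixed NE: P1 plays (A: 0.5, B: 0.5), P2 plays (X: 0.5, Y: 0.5)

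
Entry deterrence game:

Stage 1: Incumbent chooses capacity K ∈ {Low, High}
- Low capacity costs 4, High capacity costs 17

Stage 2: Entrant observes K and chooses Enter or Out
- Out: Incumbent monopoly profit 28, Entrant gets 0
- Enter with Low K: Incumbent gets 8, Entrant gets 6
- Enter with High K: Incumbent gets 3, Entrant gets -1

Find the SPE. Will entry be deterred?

SPE: (High, Enter|Low, Out|High); Entry deterred. Incumbent net profit = 11

Work:
After Low K: Entrant enters (6 > 0)
After High K: Entrant stays out (-1 < 0)
Incumbent: Low → 8−4=4, High → 28−17=11
Incumbent chooses High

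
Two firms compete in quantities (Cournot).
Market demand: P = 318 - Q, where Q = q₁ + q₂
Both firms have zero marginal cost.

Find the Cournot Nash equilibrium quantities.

q₁* = q₂* = 106.0; P* = 106.0

Work:
Profit: π_i = P·q_i = (a - q_i - q_j)·q_i
FOC: ∂π_i/∂q_i = a - 2q_i - q_j = 0
Reaction function: q_i = (318 - q_j)/2
Symmetry: q* = 318/3 = 106.0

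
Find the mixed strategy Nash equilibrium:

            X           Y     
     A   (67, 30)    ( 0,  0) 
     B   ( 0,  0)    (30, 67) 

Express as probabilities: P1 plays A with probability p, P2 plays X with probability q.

p = 0.6907, q = 0.3093

Work:
Find probabilities that make opponent indifferent:
P2 chooses q to make P1 indifferent between A and B
P1 chooses p to make P2 indifferent between X and Y
Mixed NE: P1 plays (A: 0.6907, B: 0.3093), P2 plays (X: 0.3093, Y: 0.6907)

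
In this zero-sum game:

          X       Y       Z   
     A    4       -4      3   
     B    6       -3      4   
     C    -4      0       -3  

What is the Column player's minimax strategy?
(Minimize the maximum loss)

Column should play Y, value = 0

Work:
Column player minimizes Row's maximum payoff:
Column X: max payoff to Row = 6
Column Y: max payoff to Row = 0
Column Z: max payoff to Row = 4
Minimum is 0, achieved by column Y.
Minimax strategy: Y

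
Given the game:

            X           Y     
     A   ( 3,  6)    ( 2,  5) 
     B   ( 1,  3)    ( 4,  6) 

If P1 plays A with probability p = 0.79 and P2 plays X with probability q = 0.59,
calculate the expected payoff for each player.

E[P1] = 2.5144, E[P2] = 5.3044

Work:
E[P1] = p·q·π₁(A,X) + p·(1-q)·π₁(A,Y) + (1-p)·q·π₁(B,X) + (1-p)·(1-q)·π₁(B,Y)
= 0.79·0.59·3 + 0.79·0.41·2 + 0.21·0.59·1 + 0.21·0.41·4
= 2.5144

E[P2] = 5.3044 (similar calculation)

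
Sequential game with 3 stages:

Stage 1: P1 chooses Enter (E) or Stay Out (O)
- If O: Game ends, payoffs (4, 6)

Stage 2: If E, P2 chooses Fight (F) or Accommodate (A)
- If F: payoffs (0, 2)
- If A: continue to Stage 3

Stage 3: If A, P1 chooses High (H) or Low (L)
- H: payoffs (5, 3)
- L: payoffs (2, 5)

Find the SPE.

SPE: (E, A, H); Outcome (5, 3)

Work:
Stage 3: P1 chooses H (5 vs 2)
Stage 2: P2: F->2, A->3 (anticipating H). Choose A
Stage 1: P1: O->4, E->5 (anticipating A, H). Choose E
SPE path: E -> A -> H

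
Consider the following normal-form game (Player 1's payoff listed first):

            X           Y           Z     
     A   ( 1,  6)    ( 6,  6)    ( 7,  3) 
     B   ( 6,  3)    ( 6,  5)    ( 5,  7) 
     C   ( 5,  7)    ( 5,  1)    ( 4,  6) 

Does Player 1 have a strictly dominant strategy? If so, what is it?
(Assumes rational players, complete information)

No strictly dominant strategy exists for Player 1

Work:
A strategy strictly dominates another if it gives a strictly higher payoff against every opponent action. Compare each pair of P1's strategies column-by-column:
  A vs B: [1 vs 6, 6 vs 6, 7 vs 5] → A does not strictly dominate B (column X: 1 ≤ 6)
  A vs C: [1 vs 5, 6 vs 5, 7 vs 4] → A does not strictly dominate C (column X: 1 ≤ 5)
  B vs A: [6 vs 1, 6 vs 6, 5 vs 7] → B does not strictly dominate A (column Y: 6 ≤ 6)
  B vs C: [6 vs 5, 6 vs 5, 5 vs 4] → B strictly dominates C
  C vs A: [5 vs 1, 5 vs 6, 4 vs 7] → C does not strictly dominate A (column Y: 5 ≤ 6)
  C vs B: [5 vs 6, 5 vs 6, 4 vs 5] → C does not strictly dominate B (column X: 5 ≤ 6)
No single strategy strictly dominates all others → no strictly dominant strategy.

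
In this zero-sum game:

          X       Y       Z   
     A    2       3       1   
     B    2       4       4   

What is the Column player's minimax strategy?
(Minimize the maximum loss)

Column should play X, value = 2

Work:
Column player minimizes Row's maximum payoff:
Column X: max payoff to Row = 2
Column Y: max payoff to Row = 4
Column Z: max payoff to Row = 4
Minimum is 2, achieved by column X.
Minimax strategy: X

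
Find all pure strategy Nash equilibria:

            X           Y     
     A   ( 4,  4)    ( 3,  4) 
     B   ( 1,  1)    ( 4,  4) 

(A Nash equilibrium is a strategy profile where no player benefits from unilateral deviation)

Nash equilibrium: (A, X), (B, Y)

Work:
Best responses:
  P1 vs X: payoffs [4, 1] → best response A (payoff 4)
  P1 vs Y: payoffs [3, 4] → best response B (payoff 4)
  P2 vs A: payoffs [4, 4] → best response X/Y (payoff 4)
  P2 vs B: payoffs [1, 4] → best response Y (payoff 4)
Mutual best responses: (A,X), (B,Y) → Nash equilibria.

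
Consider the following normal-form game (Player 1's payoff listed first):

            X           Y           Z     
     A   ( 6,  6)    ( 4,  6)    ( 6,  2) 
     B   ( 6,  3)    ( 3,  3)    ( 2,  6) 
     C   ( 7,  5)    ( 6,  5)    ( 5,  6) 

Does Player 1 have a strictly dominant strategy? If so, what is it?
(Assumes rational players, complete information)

No strictly dominant strategy exists for Player 1

Work:
A strategy strictly dominates another if it gives a strictly higher payoff against every opponent action. Compare each pair of P1's strategies column-by-column:
  A vs B: [6 vs 6, 4 vs 3, 6 vs 2] → A does not strictly dominate B (column X: 6 ≤ 6)
  A vs C: [6 vs 7, 4 vs 6, 6 vs 5] → A does not strictly dominate C (column X: 6 ≤ 7)
  B vs A: [6 vs 6, 3 vs 4, 2 vs 6] → B does not strictly dominate A (column X: 6 ≤ 6)
  B vs C: [6 vs 7, 3 vs 6, 2 vs 5] → B does not strictly dominate C (column X: 6 ≤ 7)
  C vs A: [7 vs 6, 6 vs 4, 5 vs 6] → C does not strictly dominate A (column Z: 5 ≤ 6)
  C vs B: [7 vs 6, 6 vs 3, 5 vs 2] → C strictly dominates B
No single strategy strictly dominates all others → no strictly dominant strategy.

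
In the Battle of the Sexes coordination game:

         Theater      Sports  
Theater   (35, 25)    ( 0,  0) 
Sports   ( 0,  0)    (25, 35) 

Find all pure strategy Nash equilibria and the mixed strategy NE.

Pure NE: (Theater, Theater) and (Sports, Sports); Mixed NE: p = 0.5833, q = 0.4167

Work:
Check pure NE:
(Theater, Theater): (35, 25) - no unilateral deviation beneficial
(Sports, Sports): (25, 35) - no unilateral deviation beneficial
Mixed NE: P1 plays Theater with p = 0.5833, P2 plays Theater with q = 0.4167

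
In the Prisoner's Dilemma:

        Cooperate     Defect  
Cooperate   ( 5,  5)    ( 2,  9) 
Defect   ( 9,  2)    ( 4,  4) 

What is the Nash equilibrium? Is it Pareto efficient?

(Defect, Defect) is NE; not Pareto efficient

Work:
Defect dominates Cooperate for both players:
If P2 cooperates: Defect (9) > Cooperate (5)
If P2 defects: Defect (4) > Cooperate (2)
NE: (Defect, Defect) with payoff (4, 4)
But (Cooperate, Cooperate) = (5, 5) Pareto dominates (4, 4)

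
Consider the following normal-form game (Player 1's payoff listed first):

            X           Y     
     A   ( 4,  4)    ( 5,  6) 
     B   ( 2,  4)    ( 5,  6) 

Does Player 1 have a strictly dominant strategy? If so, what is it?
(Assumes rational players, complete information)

No strictly dominant strategy exists for Player 1

Work:
A strategy strictly dominates another if it gives a strictly higher payoff against every opponent action. Compare each pair of P1's strategies column-by-column:
  A vs B: [4 vs 2, 5 vs 5] → A does not strictly dominate B (column Y: 5 ≤ 5)
  B vs A: [2 vs 4, 5 vs 5] → B does not strictly dominate A (column X: 2 ≤ 4)
No single strategy strictly dominates all others → no strictly dominant strategy.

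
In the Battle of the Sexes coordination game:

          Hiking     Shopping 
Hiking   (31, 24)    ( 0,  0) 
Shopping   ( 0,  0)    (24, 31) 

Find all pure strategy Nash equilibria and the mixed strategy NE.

Pure NE: (Hiking, Hiking) and (Shopping, Shopping); Mixed NE: p = 0.5636, q = 0.4364

Work:
Check pure NE:
(Hiking, Hiking): (31, 24) - no unilateral deviation beneficial
(Shopping, Shopping): (24, 31) - no unilateral deviation beneficial
Mixed NE: P1 plays Hiking with p = 0.5636, P2 plays Hiking with q = 0.4364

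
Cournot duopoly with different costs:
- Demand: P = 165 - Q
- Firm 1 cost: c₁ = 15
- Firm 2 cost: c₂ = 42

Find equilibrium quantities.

q₁* = 59.0, q₂* = 32.0

Work:
Reaction: q₁ = (165 - 15 - q₂)/2
Reaction: q₂ = (165 - 42 - q₁)/2
Solve simultaneously:
q₁* = (165 - 2×15 + 42)/3 = 59.0
q₂* = (165 - 2×42 + 15)/3 = 32.0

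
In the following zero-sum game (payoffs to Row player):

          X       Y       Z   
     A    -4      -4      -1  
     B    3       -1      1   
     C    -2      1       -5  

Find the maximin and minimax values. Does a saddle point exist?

Maximin = -1, Minimax = 1, Saddle: False

Work:
Row minimums: [-4, -1, -5] → maximin = -1
Column maximums: [3, 1, 1] → minimax = 1
No saddle point (maximin ≠ minimax). Mixed strategy needed.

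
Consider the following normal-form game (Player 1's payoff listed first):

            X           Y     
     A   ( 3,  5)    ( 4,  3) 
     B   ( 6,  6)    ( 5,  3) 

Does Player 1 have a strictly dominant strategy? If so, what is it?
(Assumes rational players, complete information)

Yes, Player 1's strictly dominant strategy is B

Work:
A strategy strictly dominates another if it gives a strictly higher payoff against every opponent action. Compare each pair of P1's strategies column-by-column:
  A vs B: [3 vs 6, 4 vs 5] → A does not strictly dominate B (column X: 3 ≤ 6)
  B vs A: [6 vs 3, 5 vs 4] → B strictly dominates A
B strictly dominates every other strategy → strictly dominant.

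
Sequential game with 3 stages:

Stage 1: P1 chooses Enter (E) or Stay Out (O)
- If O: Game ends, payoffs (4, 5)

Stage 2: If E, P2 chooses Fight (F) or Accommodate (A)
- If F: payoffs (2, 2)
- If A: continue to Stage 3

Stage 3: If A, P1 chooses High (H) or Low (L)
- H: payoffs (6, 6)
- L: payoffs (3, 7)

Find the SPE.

SPE: (E, A, H); Outcome (6, 6)

Work:
Stage 3: P1 chooses H (6 vs 3)
Stage 2: P2: F->2, A->6 (anticipating H). Choose A
Stage 1: P1: O->4, E->6 (anticipating A, H). Choose E
SPE path: E -> A -> H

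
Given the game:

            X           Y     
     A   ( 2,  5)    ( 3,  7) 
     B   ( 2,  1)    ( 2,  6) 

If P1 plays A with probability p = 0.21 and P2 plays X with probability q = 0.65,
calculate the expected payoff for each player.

E[P1] = 2.0735, E[P2] = 3.3695

Work:
E[P1] = p·q·π₁(A,X) + p·(1-q)·π₁(A,Y) + (1-p)·q·π₁(B,X) + (1-p)·(1-q)·π₁(B,Y)
= 0.21·0.65·2 + 0.21·0.35·3 + 0.79·0.65·2 + 0.79·0.35·2
= 2.0735

E[P2] = 3.3695 (similar calculation)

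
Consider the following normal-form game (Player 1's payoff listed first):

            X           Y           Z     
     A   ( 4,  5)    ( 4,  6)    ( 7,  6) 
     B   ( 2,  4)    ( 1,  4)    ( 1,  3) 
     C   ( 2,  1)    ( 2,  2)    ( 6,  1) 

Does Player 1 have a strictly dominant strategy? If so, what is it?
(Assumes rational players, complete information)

Yes, Player 1's strictly dominant strategy is A

Work:
A strategy strictly dominates another if it gives a strictly higher payoff against every opponent action. Compare each pair of P1's strategies column-by-column:
  A vs B: [4 vs 2, 4 vs 1, 7 vs 1] → A strictly dominates B
  A vs C: [4 vs 2, 4 vs 2, 7 vs 6] → A strictly dominates C
  B vs A: [2 vs 4, 1 vs 4, 1 vs 7] → B does not strictly dominate A (column X: 2 ≤ 4)
  B vs C: [2 vs 2, 1 vs 2, 1 vs 6] → B does not strictly dominate C (column X: 2 ≤ 2)
  C vs A: [2 vs 4, 2 vs 4, 6 vs 7] → C does not strictly dominate A (column X: 2 ≤ 4)
  C vs B: [2 vs 2, 2 vs 1, 6 vs 1] → C does not strictly dominate B (column X: 2 ≤ 2)
A strictly dominates every other strategy → strictly dominant.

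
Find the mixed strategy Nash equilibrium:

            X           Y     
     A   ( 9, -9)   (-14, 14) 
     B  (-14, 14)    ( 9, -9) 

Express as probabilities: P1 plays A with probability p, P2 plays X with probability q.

p = 0.5, q = 0.5

Work:
Find probabilities that make opponent indifferent:
P2 chooses q to make P1 indifferent between A and B
P1 chooses p to make P2 indifferent between X and Y
Mixed NE: P1 plays (A: 0.5, B: 0.5), P2 plays (X: 0.5, Y: 0.5)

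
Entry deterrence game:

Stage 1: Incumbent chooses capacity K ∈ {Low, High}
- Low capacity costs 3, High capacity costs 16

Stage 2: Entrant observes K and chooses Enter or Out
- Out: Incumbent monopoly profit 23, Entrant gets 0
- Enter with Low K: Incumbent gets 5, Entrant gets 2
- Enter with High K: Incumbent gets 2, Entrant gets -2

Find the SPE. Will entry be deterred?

SPE: (High, Enter|Low, Out|High); Entry deterred. Incumbent net profit = 7

Work:
After Low K: Entrant enters (2 > 0)
After High K: Entrant stays out (-2 < 0)
Incumbent: Low → 5−3=2, High → 23−16=7
Incumbent chooses High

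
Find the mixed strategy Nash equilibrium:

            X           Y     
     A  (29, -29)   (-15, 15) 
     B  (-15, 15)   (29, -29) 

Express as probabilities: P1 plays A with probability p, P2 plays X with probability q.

p = 0.5, q = 0.5

Work:
Find probabilities that make opponent indifferent:
P2 chooses q to make P1 indifferent between A and B
P1 chooses p to make P2 indifferent between X and Y
Mixed NE: P1 plays (A: 0.5, B: 0.5), P2 plays (X: 0.5, Y: 0.5)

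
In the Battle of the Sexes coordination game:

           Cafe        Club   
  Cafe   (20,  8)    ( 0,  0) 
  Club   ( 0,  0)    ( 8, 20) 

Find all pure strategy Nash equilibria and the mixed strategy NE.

Pure NE: (Cafe, Cafe) and (Club, Club); Mixed NE: p = 0.7143, q = 0.2857

Work:
Check pure NE:
(Cafe, Cafe): (20, 8) - no unilateral deviation beneficial
(Club, Club): (8, 20) - no unilateral deviation beneficial
Mixed NE: P1 plays Cafe with p = 0.7143, P2 plays Cafe with q = 0.2857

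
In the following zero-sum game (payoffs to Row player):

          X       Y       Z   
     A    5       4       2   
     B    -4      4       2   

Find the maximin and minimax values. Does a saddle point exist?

Maximin = 2, Minimax = 2, Saddle: True

Work:
Row minimums: [2, -4] → maximin = 2
Column maximums: [5, 4, 2] → minimax = 2
Saddle point exists! Game value = 2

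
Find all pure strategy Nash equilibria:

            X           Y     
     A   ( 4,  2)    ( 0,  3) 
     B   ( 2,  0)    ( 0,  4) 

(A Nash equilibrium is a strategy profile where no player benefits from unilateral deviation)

Nash equilibrium: (A, Y), (B, Y)

Work:
Best responses:
  P1 vs X: payoffs [4, 2] → best response A (payoff 4)
  P1 vs Y: payoffs [0, 0] → best response A/B (payoff 0)
  P2 vs A: payoffs [2, 3] → best response Y (payoff 3)
  P2 vs B: payoffs [0, 4] → best response Y (payoff 4)
Mutual best responses: (A,Y), (B,Y) → Nash equilibria.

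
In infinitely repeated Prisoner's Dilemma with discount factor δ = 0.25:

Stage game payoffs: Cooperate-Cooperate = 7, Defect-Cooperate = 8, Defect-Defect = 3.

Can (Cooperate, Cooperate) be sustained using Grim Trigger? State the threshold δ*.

δ* = 0.2; since δ = 0.25 ≥ 0.2, cooperation can be sustained

Work:
For Grim Trigger:
Cooperate forever: 7/(1-δ)
Defect then punished: 8 + 3·δ/(1-δ)
Need: 7/(1-δ) ≥ 8 + 3·δ/(1-δ)
Solving: δ ≥ (T-R)/(T-P) = (8-7)/(8-3) = 0.2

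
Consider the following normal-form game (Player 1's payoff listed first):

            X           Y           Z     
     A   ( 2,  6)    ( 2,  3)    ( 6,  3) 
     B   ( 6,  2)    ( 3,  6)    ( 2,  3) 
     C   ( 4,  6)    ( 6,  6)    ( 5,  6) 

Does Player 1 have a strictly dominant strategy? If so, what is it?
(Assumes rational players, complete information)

No strictly dominant strategy exists for Player 1

Work:
A strategy strictly dominates another if it gives a strictly higher payoff against every opponent action. Compare each pair of P1's strategies column-by-column:
  A vs B: [2 vs 6, 2 vs 3, 6 vs 2] → A does not strictly dominate B (column X: 2 ≤ 6)
  A vs C: [2 vs 4, 2 vs 6, 6 vs 5] → A does not strictly dominate C (column X: 2 ≤ 4)
  B vs A: [6 vs 2, 3 vs 2, 2 vs 6] → B does not strictly dominate A (column Z: 2 ≤ 6)
  B vs C: [6 vs 4, 3 vs 6, 2 vs 5] → B does not strictly dominate C (column Y: 3 ≤ 6)
  C vs A: [4 vs 2, 6 vs 2, 5 vs 6] → C does not strictly dominate A (column Z: 5 ≤ 6)
  C vs B: [4 vs 6, 6 vs 3, 5 vs 2] → C does not strictly dominate B (column X: 4 ≤ 6)
No single strategy strictly dominates all others → no strictly dominant strategy.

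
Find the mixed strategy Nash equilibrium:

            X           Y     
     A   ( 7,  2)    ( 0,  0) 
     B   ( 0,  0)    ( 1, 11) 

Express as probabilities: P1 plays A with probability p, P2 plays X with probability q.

p = 0.8462, q = 0.125

Work:
Find probabilities that make opponent indifferent:
P2 chooses q to make P1 indifferent between A and B
P1 chooses p to make P2 indifferent between X and Y
Mixed NE: P1 plays (A: 0.8462, B: 0.1538), P2 plays (X: 0.125, Y: 0.875)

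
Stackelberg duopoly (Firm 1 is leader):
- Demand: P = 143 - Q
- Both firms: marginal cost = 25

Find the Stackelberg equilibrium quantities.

q₁* (leader) = 59.0, q₂* (follower) = 29.5

Work:
Follower's reaction: q₂ = (a - c - q₁)/2
Leader substitutes: π₁ = q₁·(a - q₁ - (a-c-q₁)/2 - c)
FOC: q₁* = (143 - 25)/2 = 59.00
Then: q₂* = (143 - 25 - 59.0)/2 = 29.50
Leader has first-mover advantage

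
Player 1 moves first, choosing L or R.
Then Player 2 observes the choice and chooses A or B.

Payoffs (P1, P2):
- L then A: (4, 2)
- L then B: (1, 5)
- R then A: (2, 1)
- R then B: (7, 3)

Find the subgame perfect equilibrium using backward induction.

P1 plays R, P2 plays B after L and B after R; Payoff (7, 3)

Work:
Backward induction:
After L: P2 chooses B → P1 gets 1
After R: P2 chooses B → P1 gets 7
P1 chooses R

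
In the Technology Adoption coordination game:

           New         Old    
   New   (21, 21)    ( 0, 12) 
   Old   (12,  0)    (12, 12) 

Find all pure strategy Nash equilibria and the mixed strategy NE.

Pure NE: (New, New) and (Old, Old); Mixed NE: p = 0.5714, q = 0.5714

Work:
Check pure NE:
(New, New): (21, 21) - no unilateral deviation beneficial
(Old, Old): (12, 12) - no unilateral deviation beneficial
Mixed NE: P1 plays New with p = 0.5714, P2 plays New with q = 0.5714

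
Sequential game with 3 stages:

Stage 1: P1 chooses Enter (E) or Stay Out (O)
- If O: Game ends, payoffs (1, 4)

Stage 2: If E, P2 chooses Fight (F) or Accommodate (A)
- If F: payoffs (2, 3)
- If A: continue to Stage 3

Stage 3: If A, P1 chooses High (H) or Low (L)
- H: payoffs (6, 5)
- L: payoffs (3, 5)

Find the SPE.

SPE: (E, A, H); Outcome (6, 5)

Work:
Stage 3: P1 chooses H (6 vs 3)
Stage 2: P2: F->3, A->5 (anticipating H). Choose A
Stage 1: P1: O->1, E->6 (anticipating A, H). Choose E
SPE path: E -> A -> H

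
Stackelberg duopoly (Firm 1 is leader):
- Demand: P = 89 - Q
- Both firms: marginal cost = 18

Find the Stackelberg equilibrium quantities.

q₁* (leader) = 35.5, q₂* (follower) = 17.75

Work:
Follower's reaction: q₂ = (a - c - q₁)/2
Leader substitutes: π₁ = q₁·(a - q₁ - (a-c-q₁)/2 - c)
FOC: q₁* = (89 - 18)/2 = 35.50
Then: q₂* = (89 - 18 - 35.5)/2 = 17.75
Leader has first-mover advantage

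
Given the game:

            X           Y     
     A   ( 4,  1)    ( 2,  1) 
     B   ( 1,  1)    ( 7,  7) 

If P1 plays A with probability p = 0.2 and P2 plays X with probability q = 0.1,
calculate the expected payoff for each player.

E[P1] = 5.56, E[P2] = 5.32

Work:
E[P1] = p·q·π₁(A,X) + p·(1-q)·π₁(A,Y) + (1-p)·q·π₁(B,X) + (1-p)·(1-q)·π₁(B,Y)
= 0.2·0.1·4 + 0.2·0.9·2 + 0.8·0.1·1 + 0.8·0.9·7
= 5.56

E[P2] = 5.32 (similar calculation)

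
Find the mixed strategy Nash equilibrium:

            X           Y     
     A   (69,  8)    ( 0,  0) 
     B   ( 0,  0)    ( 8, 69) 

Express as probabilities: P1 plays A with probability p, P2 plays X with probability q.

p = 0.8961, q = 0.1039

Work:
Find probabilities that make opponent indifferent:
P2 chooses q to make P1 indifferent between A and B
P1 chooses p to make P2 indifferent between X and Y
Mixed NE: P1 plays (A: 0.8961, B: 0.1039), P2 plays (X: 0.1039, Y: 0.8961)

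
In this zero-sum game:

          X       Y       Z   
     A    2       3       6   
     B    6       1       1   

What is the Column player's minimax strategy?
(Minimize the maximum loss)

Column should play Y, value = 3

Work:
Column player minimizes Row's maximum payoff:
Column X: max payoff to Row = 6
Column Y: max payoff to Row = 3
Column Z: max payoff to Row = 6
Minimum is 3, achieved by column Y.
Minimax strategy: Y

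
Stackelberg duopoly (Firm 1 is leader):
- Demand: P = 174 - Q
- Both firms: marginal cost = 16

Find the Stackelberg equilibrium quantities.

q₁* (leader) = 79.0, q₂* (follower) = 39.5

Work:
Follower's reaction: q₂ = (a - c - q₁)/2
Leader substitutes: π₁ = q₁·(a - q₁ - (a-c-q₁)/2 - c)
FOC: q₁* = (174 - 16)/2 = 79.00
Then: q₂* = (174 - 16 - 79.0)/2 = 39.50
Leader has first-mover advantage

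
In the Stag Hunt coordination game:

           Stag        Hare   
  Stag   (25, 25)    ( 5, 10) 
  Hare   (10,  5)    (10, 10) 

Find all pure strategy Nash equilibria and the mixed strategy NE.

Pure NE: (Stag, Stag) and (Hare, Hare); Mixed NE: p = 0.25, q = 0.25

Work:
Check pure NE:
(Stag, Stag): (25, 25) - no unilateral deviation beneficial
(Hare, Hare): (10, 10) - no unilateral deviation beneficial
Mixed NE: P1 plays Stag with p = 0.25, P2 plays Stag with q = 0.25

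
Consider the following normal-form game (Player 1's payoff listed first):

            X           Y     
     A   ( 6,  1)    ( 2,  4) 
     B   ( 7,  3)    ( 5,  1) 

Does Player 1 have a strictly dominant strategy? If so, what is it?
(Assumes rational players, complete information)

Yes, Player 1's strictly dominant strategy is B

Work:
A strategy strictly dominates another if it gives a strictly higher payoff against every opponent action. Compare each pair of P1's strategies column-by-column:
  A vs B: [6 vs 7, 2 vs 5] → A does not strictly dominate B (column X: 6 ≤ 7)
  B vs A: [7 vs 6, 5 vs 2] → B strictly dominates A
B strictly dominates every other strategy → strictly dominant.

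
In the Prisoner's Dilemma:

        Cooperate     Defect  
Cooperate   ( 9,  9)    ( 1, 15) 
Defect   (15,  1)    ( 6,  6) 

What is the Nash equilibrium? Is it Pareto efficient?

(Defect, Defect) is NE; not Pareto efficient

Work:
Defect dominates Cooperate for both players:
If P2 cooperates: Defect (15) > Cooperate (9)
If P2 defects: Defect (6) > Cooperate (1)
NE: (Defect, Defect) with payoff (6, 6)
But (Cooperate, Cooperate) = (9, 9) Pareto dominates (6, 6)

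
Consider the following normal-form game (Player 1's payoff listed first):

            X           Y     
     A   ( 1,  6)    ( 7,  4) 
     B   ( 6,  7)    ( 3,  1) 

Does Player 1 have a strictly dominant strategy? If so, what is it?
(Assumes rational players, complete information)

No strictly dominant strategy exists for Player 1

Work:
A strategy strictly dominates another if it gives a strictly higher payoff against every opponent action. Compare each pair of P1's strategies column-by-column:
  A vs B: [1 vs 6, 7 vs 3] → A does not strictly dominate B (column X: 1 ≤ 6)
  B vs A: [6 vs 1, 3 vs 7] → B does not strictly dominate A (column Y: 3 ≤ 7)
No single strategy strictly dominates all others → no strictly dominant strategy.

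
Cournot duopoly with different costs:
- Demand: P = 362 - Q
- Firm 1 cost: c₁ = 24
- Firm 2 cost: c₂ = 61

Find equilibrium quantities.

q₁* = 125.0, q₂* = 88.0

Work:
Reaction: q₁ = (362 - 24 - q₂)/2
Reaction: q₂ = (362 - 61 - q₁)/2
Solve simultaneously:
q₁* = (362 - 2×24 + 61)/3 = 125.0
q₂* = (362 - 2×61 + 24)/3 = 88.0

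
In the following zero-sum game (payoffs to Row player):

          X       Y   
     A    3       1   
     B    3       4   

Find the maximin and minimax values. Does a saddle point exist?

Maximin = 3, Minimax = 3, Saddle: True

Work:
Row minimums: [1, 3] → maximin = 3
Column maximums: [3, 4] → minimax = 3
Saddle point exists! Game value = 3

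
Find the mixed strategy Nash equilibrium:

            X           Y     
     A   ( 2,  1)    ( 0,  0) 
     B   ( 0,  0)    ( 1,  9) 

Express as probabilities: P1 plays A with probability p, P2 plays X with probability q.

p = 0.9, q = 0.3333

Work:
Find probabilities that make opponent indifferent:
P2 chooses q to make P1 indifferent between A and B
P1 chooses p to make P2 indifferent between X and Y
Mixed NE: P1 plays (A: 0.9, B: 0.1), P2 plays (X: 0.3333, Y: 0.6667)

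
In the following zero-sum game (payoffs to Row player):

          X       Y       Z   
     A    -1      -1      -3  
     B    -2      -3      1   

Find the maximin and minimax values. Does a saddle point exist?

Maximin = -3, Minimax = -1, Saddle: False

Work:
Row minimums: [-3, -3] → maximin = -3
Column maximums: [-1, -1, 1] → minimax = -1
No saddle point (maximin ≠ minimax). Mixed strategy needed.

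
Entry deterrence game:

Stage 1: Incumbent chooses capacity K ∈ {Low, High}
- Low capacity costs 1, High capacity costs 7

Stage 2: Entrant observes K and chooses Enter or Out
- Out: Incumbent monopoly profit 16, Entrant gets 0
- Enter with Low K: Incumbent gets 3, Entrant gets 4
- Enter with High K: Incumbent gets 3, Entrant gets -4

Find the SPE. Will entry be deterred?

SPE: (High, Enter|Low, Out|High); Entry deterred. Incumbent net profit = 9

Work:
After Low K: Entrant enters (4 > 0)
After High K: Entrant stays out (-4 < 0)
Incumbent: Low → 3−1=2, High → 16−7=9
Incumbent chooses High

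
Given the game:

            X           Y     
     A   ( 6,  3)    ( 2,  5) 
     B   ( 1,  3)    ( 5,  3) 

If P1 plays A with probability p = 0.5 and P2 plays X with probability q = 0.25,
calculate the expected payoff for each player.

E[P1] = 3.5, E[P2] = 3.75

Work:
E[P1] = p·q·π₁(A,X) + p·(1-q)·π₁(A,Y) + (1-p)·q·π₁(B,X) + (1-p)·(1-q)·π₁(B,Y)
= 0.5·0.25·6 + 0.5·0.75·2 + 0.5·0.25·1 + 0.5·0.75·5
= 3.5

E[P2] = 3.75 (similar calculation)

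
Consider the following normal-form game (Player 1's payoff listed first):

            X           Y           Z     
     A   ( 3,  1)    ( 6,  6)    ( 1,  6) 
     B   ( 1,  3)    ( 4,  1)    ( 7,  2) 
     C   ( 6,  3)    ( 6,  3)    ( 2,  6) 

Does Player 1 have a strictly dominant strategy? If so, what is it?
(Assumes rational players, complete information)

No strictly dominant strategy exists for Player 1

Work:
A strategy strictly dominates another if it gives a strictly higher payoff against every opponent action. Compare each pair of P1's strategies column-by-column:
  A vs B: [3 vs 1, 6 vs 4, 1 vs 7] → A does not strictly dominate B (column Z: 1 ≤ 7)
  A vs C: [3 vs 6, 6 vs 6, 1 vs 2] → A does not strictly dominate C (column X: 3 ≤ 6)
  B vs A: [1 vs 3, 4 vs 6, 7 vs 1] → B does not strictly dominate A (column X: 1 ≤ 3)
  B vs C: [1 vs 6, 4 vs 6, 7 vs 2] → B does not strictly dominate C (column X: 1 ≤ 6)
  C vs A: [6 vs 3, 6 vs 6, 2 vs 1] → C does not strictly dominate A (column Y: 6 ≤ 6)
  C vs B: [6 vs 1, 6 vs 4, 2 vs 7] → C does not strictly dominate B (column Z: 2 ≤ 7)
No single strategy strictly dominates all others → no strictly dominant strategy.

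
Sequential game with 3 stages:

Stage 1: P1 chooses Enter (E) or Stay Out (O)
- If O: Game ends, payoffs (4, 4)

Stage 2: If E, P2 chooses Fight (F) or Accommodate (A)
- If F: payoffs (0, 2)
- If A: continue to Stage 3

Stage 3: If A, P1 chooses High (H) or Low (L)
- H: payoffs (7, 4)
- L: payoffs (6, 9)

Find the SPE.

SPE: (E, A, H); Outcome (7, 4)

Work:
Stage 3: P1 chooses H (7 vs 6)
Stage 2: P2: F->2, A->4 (anticipating H). Choose A
Stage 1: P1: O->4, E->7 (anticipating A, H). Choose E
SPE path: E -> A -> H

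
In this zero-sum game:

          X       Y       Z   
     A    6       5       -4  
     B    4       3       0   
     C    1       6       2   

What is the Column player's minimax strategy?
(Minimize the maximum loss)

Column should play Z, value = 2

Work:
Column player minimizes Row's maximum payoff:
Column X: max payoff to Row = 6
Column Y: max payoff to Row = 6
Column Z: max payoff to Row = 2
Minimum is 2, achieved by column Z.
Minimax strategy: Z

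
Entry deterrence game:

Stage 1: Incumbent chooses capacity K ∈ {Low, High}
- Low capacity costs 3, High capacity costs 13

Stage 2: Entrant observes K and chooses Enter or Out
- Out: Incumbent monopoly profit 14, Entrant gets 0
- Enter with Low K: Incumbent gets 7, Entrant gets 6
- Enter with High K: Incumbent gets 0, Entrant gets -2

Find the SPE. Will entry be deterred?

SPE: (Low, Enter|Low, Out|High); Entry not deterred. Incumbent net profit = 4, Entrant gets 6

Work:
After Low K: Entrant enters (6 > 0)
After High K: Entrant stays out (-2 < 0)
Incumbent: Low → 7−3=4, High → 14−13=1
Incumbent chooses Low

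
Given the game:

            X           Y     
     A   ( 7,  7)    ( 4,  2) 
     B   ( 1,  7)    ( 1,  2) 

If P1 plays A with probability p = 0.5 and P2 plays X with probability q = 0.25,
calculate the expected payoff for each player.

E[P1] = 2.875, E[P2] = 3.25

Work:
E[P1] = p·q·π₁(A,X) + p·(1-q)·π₁(A,Y) + (1-p)·q·π₁(B,X) + (1-p)·(1-q)·π₁(B,Y)
= 0.5·0.25·7 + 0.5·0.75·4 + 0.5·0.25·1 + 0.5·0.75·1
= 2.875

E[P2] = 3.25 (similar calculation)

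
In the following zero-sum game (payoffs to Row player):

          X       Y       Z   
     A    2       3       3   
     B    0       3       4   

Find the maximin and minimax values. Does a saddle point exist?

Maximin = 2, Minimax = 2, Saddle: True

Work:
Row minimums: [2, 0] → maximin = 2
Column maximums: [2, 3, 4] → minimax = 2
Saddle point exists! Game value = 2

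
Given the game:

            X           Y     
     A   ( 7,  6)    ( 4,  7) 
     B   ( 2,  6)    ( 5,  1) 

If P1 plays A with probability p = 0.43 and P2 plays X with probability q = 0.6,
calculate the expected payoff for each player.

E[P1] = 4.318, E[P2] = 5.032

Work:
E[P1] = p·q·π₁(A,X) + p·(1-q)·π₁(A,Y) + (1-p)·q·π₁(B,X) + (1-p)·(1-q)·π₁(B,Y)
= 0.43·0.6·7 + 0.43·0.4·4 + 0.57·0.6·2 + 0.57·0.4·5
= 4.318

E[P2] = 5.032 (similar calculation)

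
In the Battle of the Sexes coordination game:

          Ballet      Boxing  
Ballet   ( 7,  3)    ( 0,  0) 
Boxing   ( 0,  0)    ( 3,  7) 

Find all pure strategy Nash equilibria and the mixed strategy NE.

Pure NE: (Ballet, Ballet) and (Boxing, Boxing); Mixed NE: p = 0.7, q = 0.3

Work:
Check pure NE:
(Ballet, Ballet): (7, 3) - no unilateral deviation beneficial
(Boxing, Boxing): (3, 7) - no unilateral deviation beneficial
Mixed NE: P1 plays Ballet with p = 0.7, P2 plays Ballet with q = 0.3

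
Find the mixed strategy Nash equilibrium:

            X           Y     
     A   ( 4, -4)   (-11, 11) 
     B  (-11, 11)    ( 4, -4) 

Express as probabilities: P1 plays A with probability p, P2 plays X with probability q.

p = 0.5, q = 0.5

Work:
Find probabilities that make opponent indifferent:
P2 chooses q to make P1 indifferent between A and B
P1 chooses p to make P2 indifferent between X and Y
Mixed NE: P1 plays (A: 0.5, B: 0.5), P2 plays (X: 0.5, Y: 0.5)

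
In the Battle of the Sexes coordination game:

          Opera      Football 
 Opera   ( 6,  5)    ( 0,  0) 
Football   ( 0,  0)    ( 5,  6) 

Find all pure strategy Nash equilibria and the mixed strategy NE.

Pure NE: (Opera, Opera) and (Football, Football); Mixed NE: p = 0.5455, q = 0.4545

Work:
Check pure NE:
(Opera, Opera): (6, 5) - no unilateral deviation beneficial
(Football, Football): (5, 6) - no unilateral deviation beneficial
Mixed NE: P1 plays Opera with p = 0.5455, P2 plays Opera with q = 0.4545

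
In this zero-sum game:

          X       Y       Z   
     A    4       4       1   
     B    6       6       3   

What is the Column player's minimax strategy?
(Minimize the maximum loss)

Column should play Z, value = 3

Work:
Column player minimizes Row's maximum payoff:
Column X: max payoff to Row = 6
Column Y: max payoff to Row = 6
Column Z: max payoff to Row = 3
Minimum is 3, achieved by column Z.
Minimax strategy: Z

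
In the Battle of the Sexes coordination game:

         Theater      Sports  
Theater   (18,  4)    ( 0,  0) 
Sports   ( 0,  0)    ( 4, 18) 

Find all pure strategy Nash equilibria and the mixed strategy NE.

Pure NE: (Theater, Theater) and (Sports, Sports); Mixed NE: p = 0.8182, q = 0.1818

Work:
Check pure NE:
(Theater, Theater): (18, 4) - no unilateral deviation beneficial
(Sports, Sports): (4, 18) - no unilateral deviation beneficial
Mixed NE: P1 plays Theater with p = 0.8182, P2 plays Theater with q = 0.1818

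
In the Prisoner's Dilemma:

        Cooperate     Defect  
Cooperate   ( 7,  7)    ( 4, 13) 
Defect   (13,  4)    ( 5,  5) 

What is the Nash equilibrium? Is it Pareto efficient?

(Defect, Defect) is NE; not Pareto efficient

Work:
Defect dominates Cooperate for both players:
If P2 cooperates: Defect (13) > Cooperate (7)
If P2 defects: Defect (5) > Cooperate (4)
NE: (Defect, Defect) with payoff (5, 5)
But (Cooperate, Cooperate) = (7, 7) Pareto dominates (5, 5)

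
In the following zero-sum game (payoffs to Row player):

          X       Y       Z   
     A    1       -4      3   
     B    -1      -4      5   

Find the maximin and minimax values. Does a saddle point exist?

Maximin = -4, Minimax = -4, Saddle: True

Work:
Row minimums: [-4, -4] → maximin = -4
Column maximums: [1, -4, 5] → minimax = -4
Saddle point exists! Game value = -4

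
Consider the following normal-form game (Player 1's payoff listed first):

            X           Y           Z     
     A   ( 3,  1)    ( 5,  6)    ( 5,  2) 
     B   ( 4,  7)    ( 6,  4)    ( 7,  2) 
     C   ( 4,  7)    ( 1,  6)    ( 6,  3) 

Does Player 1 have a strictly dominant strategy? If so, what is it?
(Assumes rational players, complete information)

No strictly dominant strategy exists for Player 1

Work:
A strategy strictly dominates another if it gives a strictly higher payoff against every opponent action. Compare each pair of P1's strategies column-by-column:
  A vs B: [3 vs 4, 5 vs 6, 5 vs 7] → A does not strictly dominate B (column X: 3 ≤ 4)
  A vs C: [3 vs 4, 5 vs 1, 5 vs 6] → A does not strictly dominate C (column X: 3 ≤ 4)
  B vs A: [4 vs 3, 6 vs 5, 7 vs 5] → B strictly dominates A
  B vs C: [4 vs 4, 6 vs 1, 7 vs 6] → B does not strictly dominate C (column X: 4 ≤ 4)
  C vs A: [4 vs 3, 1 vs 5, 6 vs 5] → C does not strictly dominate A (column Y: 1 ≤ 5)
  C vs B: [4 vs 4, 1 vs 6, 6 vs 7] → C does not strictly dominate B (column X: 4 ≤ 4)
No single strategy strictly dominates all others → no strictly dominant strategy.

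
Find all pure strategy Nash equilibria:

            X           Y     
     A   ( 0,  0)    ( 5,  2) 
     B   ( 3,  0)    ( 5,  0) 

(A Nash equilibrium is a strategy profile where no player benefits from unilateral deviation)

Nash equilibrium: (A, Y), (B, X), (B, Y)

Work:
Best responses:
  P1 vs X: payoffs [0, 3] → best response B (payoff 3)
  P1 vs Y: payoffs [5, 5] → best response A/B (payoff 5)
  P2 vs A: payoffs [0, 2] → best response Y (payoff 2)
  P2 vs B: payoffs [0, 0] → best response X/Y (payoff 0)
Mutual best responses: (A,Y), (B,X), (B,Y) → Nash equilibria.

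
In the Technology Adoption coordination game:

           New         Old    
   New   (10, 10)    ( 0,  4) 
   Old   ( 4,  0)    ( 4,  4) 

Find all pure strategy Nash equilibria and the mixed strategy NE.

Pure NE: (New, New) and (Old, Old); Mixed NE: p = 0.4, q = 0.4

Work:
Check pure NE:
(New, New): (10, 10) - no unilateral deviation beneficial
(Old, Old): (4, 4) - no unilateral deviation beneficial
Mixed NE: P1 plays New with p = 0.4, P2 plays New with q = 0.4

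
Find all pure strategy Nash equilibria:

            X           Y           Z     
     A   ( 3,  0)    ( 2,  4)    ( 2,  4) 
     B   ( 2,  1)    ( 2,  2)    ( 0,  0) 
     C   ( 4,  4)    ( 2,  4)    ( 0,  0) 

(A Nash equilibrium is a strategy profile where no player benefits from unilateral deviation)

Nash equilibrium: (A, Y), (A, Z), (B, Y), (C, X), (C, Y)

Work:
Best responses:
  P1 vs X: payoffs [3, 2, 4] → best response C (payoff 4)
  P1 vs Y: payoffs [2, 2, 2] → best response A/B/C (payoff 2)
  P1 vs Z: payoffs [2, 0, 0] → best response A (payoff 2)
  P2 vs A: payoffs [0, 4, 4] → best response Y/Z (payoff 4)
  P2 vs B: payoffs [1, 2, 0] → best response Y (payoff 2)
  P2 vs C: payoffs [4, 4, 0] → best response X/Y (payoff 4)
Mutual best responses: (A,Y), (A,Z), (B,Y), (C,X), (C,Y) → Nash equilibria.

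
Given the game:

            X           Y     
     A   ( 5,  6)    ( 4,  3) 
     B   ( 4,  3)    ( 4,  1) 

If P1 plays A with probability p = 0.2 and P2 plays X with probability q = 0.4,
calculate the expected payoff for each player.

E[P1] = 4.08, E[P2] = 2.28

Work:
E[P1] = p·q·π₁(A,X) + p·(1-q)·π₁(A,Y) + (1-p)·q·π₁(B,X) + (1-p)·(1-q)·π₁(B,Y)
= 0.2·0.4·5 + 0.2·0.6·4 + 0.8·0.4·4 + 0.8·0.6·4
= 4.08

E[P2] = 2.28 (similar calculation)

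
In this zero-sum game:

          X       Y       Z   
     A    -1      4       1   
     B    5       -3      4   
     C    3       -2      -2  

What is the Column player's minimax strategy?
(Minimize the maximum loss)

Column should play Y or Z (all achieve the minimum), value = 4

Work:
Column player minimizes Row's maximum payoff:
Column X: max payoff to Row = 5
Column Y: max payoff to Row = 4
Column Z: max payoff to Row = 4
Minimum is 4, achieved by columns Y, Z (tied).
Each of Y or Z is a minimax strategy.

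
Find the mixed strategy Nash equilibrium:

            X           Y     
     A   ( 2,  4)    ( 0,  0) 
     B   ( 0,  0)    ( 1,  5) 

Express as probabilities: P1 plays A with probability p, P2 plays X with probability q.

p = 0.5556, q = 0.3333

Work:
Find probabilities that make opponent indifferent:
P2 chooses q to make P1 indifferent between A and B
P1 chooses p to make P2 indifferent between X and Y
Mixed NE: P1 plays (A: 0.5556, B: 0.4444), P2 plays (X: 0.3333, Y: 0.6667)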